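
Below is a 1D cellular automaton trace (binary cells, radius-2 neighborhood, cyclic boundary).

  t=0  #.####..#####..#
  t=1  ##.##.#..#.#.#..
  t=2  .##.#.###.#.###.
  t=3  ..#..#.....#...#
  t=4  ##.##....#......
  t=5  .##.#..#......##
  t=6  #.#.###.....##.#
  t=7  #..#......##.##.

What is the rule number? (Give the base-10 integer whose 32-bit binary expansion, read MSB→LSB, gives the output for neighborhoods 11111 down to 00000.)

1242873354

  nb #####: next=.  (t=0,i=10, bit31=0)
  nb ####.: next=#  (t=0,i=4, bit30=1)
  nb ###.#: next=.  (t=2,i=8, bit29=0)
  nb ###..: next=.  (t=0,i=5, bit28=0)
  nb ##.##: next=#  (t=0,i=1, bit27=1)
  nb ##.#.: next=.  (t=1,i=5, bit26=0)
  nb ##..#: next=#  (t=0,i=6, bit25=1)
  nb ##...: next=.  (t=4,i=5, bit24=0)
  nb #.###: next=.  (t=0,i=2, bit23=0)
  nb #.##.: next=.  (t=1,i=3, bit22=0)
  nb #.#.#: next=.  (t=1,i=11, bit21=0)
  nb #.#..: next=#  (t=1,i=6, bit20=1)
  nb #..##: next=.  (t=0,i=7, bit19=0)
  nb #..#.: next=#  (t=1,i=8, bit18=1)
  nb #...#: next=.  (t=3,i=13, bit17=0)
  nb #....: next=.  (t=3,i=7, bit16=0)
  nb .####: next=#  (t=0,i=3, bit15=1)
  nb .###.: next=.  (t=2,i=7, bit14=0)
  nb .##.#: next=#  (t=0,i=0, bit13=1)
  nb .##..: next=#  (t=4,i=4, bit12=1)
  nb .#.##: next=#  (t=2,i=5, bit11=1)
  nb .#.#.: next=#  (t=1,i=10, bit10=1)
  nb .#..#: next=#  (t=1,i=7, bit9=1)
  nb .#...: next=.  (t=3,i=6, bit8=0)
  nb ..###: next=.  (t=0,i=8, bit7=0)
  nb ..##.: next=.  (t=0,i=15, bit6=0)
  nb ..#.#: next=.  (t=1,i=9, bit5=0)
  nb ..#..: next=.  (t=3,i=2, bit4=0)
  nb ...##: next=#  (t=4,i=15, bit3=1)
  nb ...#.: next=.  (t=3,i=10, bit2=0)
  nb ....#: next=#  (t=3,i=9, bit1=1)
  nb .....: next=.  (t=3,i=8, bit0=0)
  bits 01001010000101001011111000001010 = 1242873354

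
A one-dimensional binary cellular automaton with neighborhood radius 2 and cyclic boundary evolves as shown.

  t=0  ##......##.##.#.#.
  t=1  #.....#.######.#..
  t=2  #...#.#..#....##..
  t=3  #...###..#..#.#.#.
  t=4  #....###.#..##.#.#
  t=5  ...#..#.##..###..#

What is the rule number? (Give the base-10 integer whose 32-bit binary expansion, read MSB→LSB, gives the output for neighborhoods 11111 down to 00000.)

508617842

  nb #####: next=.  (t=1,i=10, bit31=0)
  nb ####.: next=.  (t=1,i=12, bit30=0)
  nb ###.#: next=.  (t=1,i=13, bit29=0)
  nb ###..: next=#  (t=3,i=6, bit28=1)
  nb ##.##: next=#  (t=0,i=10, bit27=1)
  nb ##.#.: next=#  (t=0,i=13, bit26=1)
  nb ##..#: next=#  (t=2,i=16, bit25=1)
  nb ##...: next=.  (t=0,i=2, bit24=0)
  nb #.###: next=.  (t=1,i=8, bit23=0)
  nb #.##.: next=#  (t=0,i=0, bit22=1)
  nb #.#.#: next=.  (t=0,i=14, bit21=0)
  nb #.#..: next=#  (t=1,i=15, bit20=1)
  nb #..##: next=.  (t=4,i=11, bit19=0)
  nb #..#.: next=.  (t=1,i=17, bit18=0)
  nb #...#: next=.  (t=2,i=2, bit17=0)
  nb #....: next=.  (t=0,i=3, bit16=0)
  nb .####: next=#  (t=1,i=9, bit15=1)
  nb .###.: next=#  (t=3,i=5, bit14=1)
  nb .##.#: next=#  (t=0,i=9, bit13=1)
  nb .##..: next=.  (t=0,i=1, bit12=0)
  nb .#.##: next=.  (t=0,i=17, bit11=0)
  nb .#.#.: next=#  (t=0,i=15, bit10=1)
  nb .#..#: next=.  (t=1,i=16, bit9=0)
  nb .#...: next=.  (t=1,i=1, bit8=0)
  nb ..###: next=.  (t=3,i=4, bit7=0)
  nb ..##.: next=#  (t=0,i=8, bit6=1)
  nb ..#.#: next=#  (t=1,i=6, bit5=1)
  nb ..#..: next=#  (t=1,i=0, bit4=1)
  nb ...##: next=.  (t=0,i=7, bit3=0)
  nb ...#.: next=.  (t=1,i=5, bit2=0)
  nb ....#: next=#  (t=0,i=6, bit1=1)
  nb .....: next=.  (t=0,i=4, bit0=0)
  bits 00011110010100001110010001110010 = 508617842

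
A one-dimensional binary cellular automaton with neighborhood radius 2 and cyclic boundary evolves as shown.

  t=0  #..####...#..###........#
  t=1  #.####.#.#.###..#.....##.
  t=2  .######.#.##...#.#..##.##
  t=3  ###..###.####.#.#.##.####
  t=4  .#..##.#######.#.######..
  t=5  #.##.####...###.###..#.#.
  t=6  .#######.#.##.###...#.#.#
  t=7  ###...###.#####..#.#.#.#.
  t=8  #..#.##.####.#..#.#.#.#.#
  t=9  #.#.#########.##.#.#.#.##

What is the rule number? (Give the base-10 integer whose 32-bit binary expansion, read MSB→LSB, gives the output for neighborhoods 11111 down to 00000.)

1842134926

  ##### -> .   bit 31 = 0  t=2,i=3
  ####. -> #   bit 30 = 1  t=0,i=5
  ###.# -> #   bit 29 = 1  t=1,i=5
  ###.. -> .   bit 28 = 0  t=0,i=6
  ##.## -> #   bit 27 = 1  t=2,i=0
  ##.#. -> #   bit 26 = 1  t=1,i=6
  ##..# -> .   bit 25 = 0  t=0,i=1
  ##... -> #   bit 24 = 1  t=0,i=7
  #.### -> #   bit 23 = 1  t=1,i=2
  #.##. -> #   bit 22 = 1  t=2,i=10
  #.#.# -> .   bit 21 = 0  t=1,i=0
  #.#.. -> .   bit 20 = 0  t=2,i=17
  #..## -> #   bit 19 = 1  t=0,i=2
  #..#. -> #   bit 18 = 1  t=1,i=15
  #...# -> .   bit 17 = 0  t=0,i=8
  #.... -> .   bit 16 = 0  t=0,i=17
  .#### -> #   bit 15 = 1  t=0,i=4
  .###. -> .   bit 14 = 0  t=0,i=14
  .##.# -> #   bit 13 = 1  t=1,i=23
  .##.. -> #   bit 12 = 1  t=0,i=0
  .#.## -> #   bit 11 = 1  t=1,i=1
  .#.#. -> #   bit 10 = 1  t=1,i=8
  .#..# -> #   bit 9 = 1  t=0,i=11
  .#... -> #   bit 8 = 1  t=1,i=17
  ..### -> #   bit 7 = 1  t=0,i=3
  ..##. -> .   bit 6 = 0  t=0,i=24
  ..#.# -> .   bit 5 = 0  t=2,i=15
  ..#.. -> .   bit 4 = 0  t=0,i=10
  ...## -> #   bit 3 = 1  t=0,i=23
  ...#. -> #   bit 2 = 1  t=0,i=9
  ....# -> #   bit 1 = 1  t=0,i=22
  ..... -> .   bit 0 = 0  t=0,i=18
  bits 01101101110011001011111110001110 = 1842134926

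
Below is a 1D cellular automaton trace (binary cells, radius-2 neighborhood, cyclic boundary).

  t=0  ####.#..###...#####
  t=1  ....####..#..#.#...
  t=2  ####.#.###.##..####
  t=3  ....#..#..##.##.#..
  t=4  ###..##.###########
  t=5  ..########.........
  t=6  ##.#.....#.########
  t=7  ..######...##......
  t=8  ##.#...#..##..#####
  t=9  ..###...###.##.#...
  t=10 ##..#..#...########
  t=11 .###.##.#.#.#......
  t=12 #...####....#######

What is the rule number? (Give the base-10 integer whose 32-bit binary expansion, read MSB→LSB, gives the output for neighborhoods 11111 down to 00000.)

517841739

  ##### -> .   bit 31 = 0  t=0,i=0
  ####. -> .   bit 30 = 0  t=0,i=2
  ###.# -> .   bit 29 = 0  t=0,i=3
  ###.. -> #   bit 28 = 1  t=0,i=10
  ##.## -> #   bit 27 = 1  t=2,i=10
  ##.#. -> #   bit 26 = 1  t=0,i=4
  ##..# -> #   bit 25 = 1  t=1,i=8
  ##... -> .   bit 24 = 0  t=0,i=11
  #.### -> #   bit 23 = 1  t=2,i=7
  #.##. -> #   bit 22 = 1  t=2,i=11
  #.#.# -> .   bit 21 = 0  t=2,i=5
  #.#.. -> #   bit 20 = 1  t=0,i=5
  #..## -> #   bit 19 = 1  t=0,i=7
  #..#. -> #   bit 18 = 1  t=1,i=9
  #...# -> .   bit 17 = 0  t=0,i=12
  #.... -> #   bit 16 = 1  t=1,i=17
  .#### -> #   bit 15 = 1  t=0,i=15
  .###. -> .   bit 14 = 0  t=0,i=9
  .##.# -> #   bit 13 = 1  t=3,i=11
  .##.. -> .   bit 12 = 0  t=2,i=12
  .#.## -> .   bit 11 = 0  t=2,i=6
  .#.#. -> .   bit 10 = 0  t=1,i=14
  .#..# -> #   bit 9 = 1  t=0,i=6
  .#... -> #   bit 8 = 1  t=1,i=16
  ..### -> .   bit 7 = 0  t=0,i=8
  ..##. -> #   bit 6 = 1  t=3,i=10
  ..#.# -> .   bit 5 = 0  t=1,i=13
  ..#.. -> .   bit 4 = 0  t=1,i=10
  ...## -> #   bit 3 = 1  t=0,i=13
  ...#. -> .   bit 2 = 0  t=3,i=3
  ....# -> #   bit 1 = 1  t=1,i=2
  ..... -> #   bit 0 = 1  t=1,i=0
  bits 00011110110111011010001101001011 = 517841739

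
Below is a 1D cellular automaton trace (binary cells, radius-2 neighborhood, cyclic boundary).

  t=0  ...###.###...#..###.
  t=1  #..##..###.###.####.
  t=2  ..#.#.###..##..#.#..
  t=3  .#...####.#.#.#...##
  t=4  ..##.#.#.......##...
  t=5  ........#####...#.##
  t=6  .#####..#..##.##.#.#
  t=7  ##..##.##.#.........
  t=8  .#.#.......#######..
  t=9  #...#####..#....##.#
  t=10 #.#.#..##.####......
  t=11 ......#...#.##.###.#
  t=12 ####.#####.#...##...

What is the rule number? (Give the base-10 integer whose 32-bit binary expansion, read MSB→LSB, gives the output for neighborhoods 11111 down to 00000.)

  nb #####: next=.  (t=5,i=10, bit31=0)
  nb ####.: next=#  (t=1,i=17, bit30=1)
  nb ###.#: next=.  (t=0,i=5, bit29=0)
  nb ###..: next=#  (t=0,i=9, bit28=1)
  nb ##.##: next=.  (t=0,i=6, bit27=0)
  nb ##.#.: next=.  (t=1,i=19, bit26=0)
  nb ##..#: next=.  (t=1,i=5, bit25=0)
  nb ##...: next=.  (t=0,i=10, bit24=0)
  nb #.###: next=#  (t=0,i=7, bit23=1)
  nb #.##.: next=.  (t=5,i=18, bit22=0)
  nb #.#.#: next=.  (t=2,i=4, bit21=0)
  nb #.#..: next=.  (t=1,i=0, bit20=0)
  nb #..##: next=#  (t=0,i=15, bit19=1)
  nb #..#.: next=#  (t=2,i=14, bit18=1)
  nb #...#: next=#  (t=0,i=11, bit17=1)
  nb #....: next=#  (t=0,i=0, bit16=1)
  nb .####: next=.  (t=1,i=16, bit15=0)
  nb .###.: next=#  (t=0,i=4, bit14=1)
  nb .##.#: next=.  (t=3,i=19, bit13=0)
  nb .##..: next=#  (t=1,i=4, bit12=1)
  nb .#.##: next=#  (t=2,i=5, bit11=1)
  nb .#.#.: next=.  (t=2,i=3, bit10=0)
  nb .#..#: next=.  (t=0,i=14, bit9=0)
  nb .#...: next=#  (t=2,i=18, bit8=1)
  nb ..###: next=#  (t=0,i=3, bit7=1)
  nb ..##.: next=.  (t=1,i=3, bit6=0)
  nb ..#.#: next=.  (t=2,i=2, bit5=0)
  nb ..#..: next=#  (t=0,i=13, bit4=1)
  nb ...##: next=.  (t=0,i=2, bit3=0)
  nb ...#.: next=#  (t=0,i=12, bit2=1)
  nb ....#: next=.  (t=0,i=1, bit1=0)
  nb .....: next=#  (t=4,i=10, bit0=1)
  bits 01010000100011110101100110010101 = 1351571861

1351571861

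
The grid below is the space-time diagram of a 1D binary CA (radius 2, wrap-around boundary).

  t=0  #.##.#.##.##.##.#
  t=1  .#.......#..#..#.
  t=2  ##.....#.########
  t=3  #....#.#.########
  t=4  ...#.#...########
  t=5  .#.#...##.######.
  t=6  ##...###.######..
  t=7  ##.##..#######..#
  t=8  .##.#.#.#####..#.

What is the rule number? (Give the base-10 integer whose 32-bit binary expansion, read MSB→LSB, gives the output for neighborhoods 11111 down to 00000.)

  [31] ##### => #  t=2,i=11
  [30] ####. => #  t=2,i=0
  [29] ###.# => #  t=6,i=7
  [28] ###.. => .  t=2,i=1
  [27] ##.## => #  t=0,i=1
  [26] ##.#. => .  t=0,i=4
  [25] ##..# => .  t=5,i=16
  [24] ##... => .  t=2,i=2
  [23] #.### => #  t=2,i=9
  [22] #.##. => .  t=0,i=2
  [21] #.#.# => .  t=0,i=5
  [20] #.#.. => .  t=4,i=5
  [19] #..## => #  t=6,i=16
  [18] #..#. => #  t=1,i=0
  [17] #...# => #  t=4,i=1
  [16] #.... => .  t=1,i=3
  [15] .#### => #  t=2,i=10
  [14] .###. => .  t=6,i=6
  [13] .##.# => .  t=0,i=0
  [12] .##.. => #  t=6,i=1
  [11] .#.## => .  t=0,i=6
  [10] .#.#. => .  t=3,i=6
  [9] .#..# => #  t=1,i=10
  [8] .#... => .  t=1,i=2
  [7] ..### => .  t=4,i=9
  [6] ..##. => #  t=5,i=7
  [5] ..#.# => #  t=2,i=7
  [4] ..#.. => #  t=1,i=1
  [3] ...## => #  t=4,i=8
  [2] ...#. => .  t=1,i=8
  [1] ....# => #  t=1,i=7
  [0] ..... => .  t=1,i=4
  bits 11101000100011101001001001111010 = 3901657722

3901657722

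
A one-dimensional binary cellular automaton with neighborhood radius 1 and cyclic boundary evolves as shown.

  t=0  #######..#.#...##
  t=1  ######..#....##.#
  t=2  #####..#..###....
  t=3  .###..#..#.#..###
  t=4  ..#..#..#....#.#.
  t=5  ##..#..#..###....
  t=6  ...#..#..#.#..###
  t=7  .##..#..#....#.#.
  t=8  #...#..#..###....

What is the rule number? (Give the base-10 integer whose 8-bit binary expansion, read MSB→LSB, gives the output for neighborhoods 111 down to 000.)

131

  [7] ### => #  t=0,i=0
  [6] ##. => .  t=0,i=6
  [5] #.# => .  t=0,i=10
  [4] #.. => .  t=0,i=7
  [3] .## => .  t=0,i=15
  [2] .#. => .  t=0,i=9
  [1] ..# => #  t=0,i=8
  [0] ... => #  t=0,i=13
  bits 10000011 = 131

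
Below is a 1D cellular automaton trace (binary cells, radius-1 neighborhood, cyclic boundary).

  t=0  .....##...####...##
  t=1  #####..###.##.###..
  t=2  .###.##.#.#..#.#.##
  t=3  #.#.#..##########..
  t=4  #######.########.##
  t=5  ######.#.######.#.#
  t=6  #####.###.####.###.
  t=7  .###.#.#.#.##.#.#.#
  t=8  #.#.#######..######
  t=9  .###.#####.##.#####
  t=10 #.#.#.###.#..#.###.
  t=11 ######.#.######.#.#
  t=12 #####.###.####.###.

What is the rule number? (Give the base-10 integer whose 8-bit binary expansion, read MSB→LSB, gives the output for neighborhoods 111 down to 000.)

183

  ### -> #   bit 7 = 1  t=0,i=11
  ##. -> .   bit 6 = 0  t=0,i=6
  #.# -> #   bit 5 = 1  t=1,i=10
  #.. -> #   bit 4 = 1  t=0,i=0
  .## -> .   bit 3 = 0  t=0,i=5
  .#. -> #   bit 2 = 1  t=2,i=8
  ..# -> #   bit 1 = 1  t=0,i=4
  ... -> #   bit 0 = 1  t=0,i=1
  bits 10110111 = 183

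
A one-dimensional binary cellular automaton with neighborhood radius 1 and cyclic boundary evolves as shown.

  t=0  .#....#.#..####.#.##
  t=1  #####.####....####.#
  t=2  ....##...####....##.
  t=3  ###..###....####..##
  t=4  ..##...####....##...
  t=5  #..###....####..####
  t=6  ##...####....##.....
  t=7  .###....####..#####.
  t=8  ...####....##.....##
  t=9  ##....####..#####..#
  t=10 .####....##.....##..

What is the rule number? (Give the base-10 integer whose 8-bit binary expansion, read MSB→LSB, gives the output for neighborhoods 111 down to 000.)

117

  nb ###: next=.  (t=0,i=12, bit7=0)
  nb ##.: next=#  (t=0,i=14, bit6=1)
  nb #.#: next=#  (t=0,i=0, bit5=1)
  nb #..: next=#  (t=0,i=2, bit4=1)
  nb .##: next=.  (t=0,i=11, bit3=0)
  nb .#.: next=#  (t=0,i=1, bit2=1)
  nb ..#: next=.  (t=0,i=5, bit1=0)
  nb ...: next=#  (t=0,i=3, bit0=1)
  bits 01110101 = 117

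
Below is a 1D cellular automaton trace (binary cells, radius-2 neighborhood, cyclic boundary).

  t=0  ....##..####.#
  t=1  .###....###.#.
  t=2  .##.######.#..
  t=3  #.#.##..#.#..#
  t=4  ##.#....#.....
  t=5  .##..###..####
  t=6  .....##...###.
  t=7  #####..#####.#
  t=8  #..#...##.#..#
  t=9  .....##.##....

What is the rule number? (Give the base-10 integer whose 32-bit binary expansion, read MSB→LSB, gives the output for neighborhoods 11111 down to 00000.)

1166272687

  ##### -> .   bit 31 = 0  t=2,i=6
  ####. -> #   bit 30 = 1  t=0,i=10
  ###.# -> .   bit 29 = 0  t=0,i=11
  ###.. -> .   bit 28 = 0  t=1,i=3
  ##.## -> .   bit 27 = 0  t=2,i=3
  ##.#. -> #   bit 26 = 1  t=0,i=12
  ##..# -> .   bit 25 = 0  t=0,i=6
  ##... -> #   bit 24 = 1  t=1,i=4
  #.### -> #   bit 23 = 1  t=2,i=4
  #.##. -> .   bit 22 = 0  t=3,i=4
  #.#.# -> .   bit 21 = 0  t=3,i=2
  #.#.. -> .   bit 20 = 0  t=0,i=13
  #..## -> .   bit 19 = 0  t=0,i=7
  #..#. -> .   bit 18 = 0  t=3,i=7
  #...# -> #   bit 17 = 1  t=2,i=13
  #.... -> #   bit 16 = 1  t=0,i=1
  .#### -> #   bit 15 = 1  t=0,i=9
  .###. -> #   bit 14 = 1  t=1,i=2
  .##.# -> #   bit 13 = 1  t=2,i=2
  .##.. -> .   bit 12 = 0  t=0,i=5
  .#.## -> #   bit 11 = 1  t=3,i=3
  .#.#. -> .   bit 10 = 0  t=3,i=9
  .#..# -> .   bit 9 = 0  t=1,i=13
  .#... -> .   bit 8 = 0  t=0,i=0
  ..### -> #   bit 7 = 1  t=0,i=8
  ..##. -> .   bit 6 = 0  t=0,i=4
  ..#.# -> #   bit 5 = 1  t=3,i=8
  ..#.. -> .   bit 4 = 0  t=4,i=8
  ...## -> #   bit 3 = 1  t=0,i=3
  ...#. -> #   bit 2 = 1  t=4,i=7
  ....# -> #   bit 1 = 1  t=0,i=2
  ..... -> #   bit 0 = 1  t=4,i=11
  bits 01000101100000111110100010101111 = 1166272687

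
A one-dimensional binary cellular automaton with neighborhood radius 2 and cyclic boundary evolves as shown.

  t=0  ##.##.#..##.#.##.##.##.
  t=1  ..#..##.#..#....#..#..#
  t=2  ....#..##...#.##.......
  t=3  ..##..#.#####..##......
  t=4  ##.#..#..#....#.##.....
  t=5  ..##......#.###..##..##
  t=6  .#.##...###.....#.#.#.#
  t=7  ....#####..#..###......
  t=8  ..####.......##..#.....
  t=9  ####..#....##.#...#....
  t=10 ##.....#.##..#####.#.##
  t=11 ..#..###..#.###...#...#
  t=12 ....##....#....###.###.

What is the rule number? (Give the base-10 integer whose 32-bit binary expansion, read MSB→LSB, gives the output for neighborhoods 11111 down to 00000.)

219845038

  [31] ##### => .  t=3,i=10
  [30] ####. => .  t=3,i=11
  [29] ###.# => .  t=10,i=17
  [28] ###.. => .  t=3,i=12
  [27] ##.## => #  t=0,i=2
  [26] ##.#. => #  t=0,i=5
  [25] ##..# => .  t=3,i=4
  [24] ##... => #  t=2,i=9
  [23] #.### => .  t=3,i=8
  [22] #.##. => .  t=0,i=0
  [21] #.#.# => .  t=0,i=12
  [20] #.#.. => #  t=0,i=6
  [19] #..## => #  t=0,i=8
  [18] #..#. => .  t=1,i=1
  [17] #...# => #  t=2,i=10
  [16] #.... => .  t=1,i=13
  [15] .#### => #  t=3,i=9
  [14] .###. => .  t=5,i=13
  [13] .##.# => .  t=0,i=1
  [12] .##.. => #  t=2,i=8
  [11] .#.## => .  t=0,i=13
  [10] .#.#. => .  t=6,i=0
  [9] .#..# => .  t=0,i=7
  [8] .#... => #  t=1,i=12
  [7] ..### => #  t=6,i=8
  [6] ..##. => .  t=0,i=9
  [5] ..#.# => #  t=2,i=12
  [4] ..#.. => .  t=1,i=2
  [3] ...## => #  t=3,i=1
  [2] ...#. => #  t=1,i=15
  [1] ....# => #  t=1,i=14
  [0] ..... => .  t=2,i=0
  bits 00001101000110101001000110101110 = 219845038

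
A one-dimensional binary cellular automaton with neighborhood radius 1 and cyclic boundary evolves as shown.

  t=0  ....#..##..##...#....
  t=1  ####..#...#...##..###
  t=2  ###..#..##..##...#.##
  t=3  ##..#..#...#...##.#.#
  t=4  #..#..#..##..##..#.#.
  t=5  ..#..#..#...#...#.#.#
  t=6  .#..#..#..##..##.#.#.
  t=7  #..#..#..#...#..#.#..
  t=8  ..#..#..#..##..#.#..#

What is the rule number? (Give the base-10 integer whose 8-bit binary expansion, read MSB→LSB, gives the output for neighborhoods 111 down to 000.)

163

  ###|#  b7=1 t=1,i=0
  ##.|.  b6=0 t=0,i=8
  #.#|#  b5=1 t=2,i=18
  #..|.  b4=0 t=0,i=5
  .##|.  b3=0 t=0,i=7
  .#.|.  b2=0 t=0,i=4
  ..#|#  b1=1 t=0,i=3
  ...|#  b0=1 t=0,i=0
  bits 10100011 = 163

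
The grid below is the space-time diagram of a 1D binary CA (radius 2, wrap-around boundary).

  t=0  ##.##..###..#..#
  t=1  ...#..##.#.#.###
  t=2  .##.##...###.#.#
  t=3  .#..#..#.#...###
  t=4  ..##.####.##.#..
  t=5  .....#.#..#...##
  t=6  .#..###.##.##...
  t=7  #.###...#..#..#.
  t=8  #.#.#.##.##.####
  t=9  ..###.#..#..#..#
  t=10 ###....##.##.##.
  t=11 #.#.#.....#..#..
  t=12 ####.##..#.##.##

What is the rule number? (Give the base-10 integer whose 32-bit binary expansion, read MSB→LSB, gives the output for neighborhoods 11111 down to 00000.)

  #####|.  b31=0 t=8,i=14
  ####.|#  b30=1 t=4,i=7
  ###.#|.  b29=0 t=0,i=1
  ###..|#  b28=1 t=0,i=9
  ##.##|.  b27=0 t=0,i=2
  ##.#.|.  b26=0 t=1,i=8
  ##..#|.  b25=0 t=0,i=5
  ##...|.  b24=0 t=1,i=0
  #.###|#  b23=1 t=1,i=13
  #.##.|#  b22=1 t=0,i=3
  #.#.#|#  b21=1 t=1,i=9
  #.#..|.  b20=0 t=3,i=1
  #..##|#  b19=1 t=0,i=6
  #..#.|#  b18=1 t=0,i=11
  #...#|#  b17=1 t=1,i=1
  #....|#  b16=1 t=4,i=15
  .####|.  b15=0 t=4,i=6
  .###.|.  b14=0 t=0,i=0
  .##.#|.  b13=0 t=1,i=7
  .##..|.  b12=0 t=0,i=4
  .#.##|.  b11=0 t=1,i=12
  .#.#.|#  b10=1 t=1,i=10
  .#..#|#  b9=1 t=0,i=13
  .#...|#  b8=1 t=3,i=10
  ..###|#  b7=1 t=0,i=7
  ..##.|.  b6=0 t=1,i=6
  ..#.#|#  b5=1 t=3,i=7
  ..#..|.  b4=0 t=0,i=12
  ...##|.  b3=0 t=2,i=8
  ...#.|#  b2=1 t=1,i=2
  ....#|.  b1=0 t=4,i=0
  .....|.  b0=0 t=5,i=2
  bits 01010000111011110000011110100100 = 1357842340

1357842340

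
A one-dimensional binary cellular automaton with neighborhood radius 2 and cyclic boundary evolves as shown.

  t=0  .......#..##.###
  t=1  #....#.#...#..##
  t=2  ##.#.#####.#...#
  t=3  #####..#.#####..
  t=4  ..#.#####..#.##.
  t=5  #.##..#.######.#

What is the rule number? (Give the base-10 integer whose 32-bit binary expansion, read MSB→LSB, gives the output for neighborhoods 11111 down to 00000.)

  #####|#  b31=1 t=2,i=7
  ####.|.  b30=0 t=2,i=8
  ###.#|#  b29=1 t=2,i=1
  ###..|#  b28=1 t=0,i=15
  ##.##|.  b27=0 t=0,i=12
  ##.#.|#  b26=1 t=2,i=2
  ##..#|#  b25=1 t=3,i=5
  ##...|#  b24=1 t=0,i=0
  #.###|.  b23=0 t=0,i=13
  #.##.|#  b22=1 t=4,i=13
  #.#.#|#  b21=1 t=2,i=3
  #.#..|#  b20=1 t=1,i=7
  #..##|.  b19=0 t=0,i=9
  #..#.|#  b18=1 t=3,i=6
  #...#|#  b17=1 t=1,i=9
  #....|.  b16=0 t=0,i=1
  .####|.  b15=0 t=2,i=6
  .###.|#  b14=1 t=0,i=14
  .##.#|#  b13=1 t=0,i=11
  .##..|.  b12=0 t=4,i=14
  .#.##|#  b11=1 t=2,i=4
  .#.#.|#  b10=1 t=1,i=6
  .#..#|.  b9=0 t=0,i=8
  .#...|#  b8=1 t=1,i=8
  ..###|.  b7=0 t=1,i=14
  ..##.|.  b6=0 t=0,i=10
  ..#.#|#  b5=1 t=1,i=5
  ..#..|#  b4=1 t=0,i=7
  ...##|.  b3=0 t=2,i=14
  ...#.|.  b2=0 t=0,i=6
  ....#|#  b1=1 t=0,i=5
  .....|.  b0=0 t=0,i=2
  bits 10110111011101100110110100110010 = 3077991730

3077991730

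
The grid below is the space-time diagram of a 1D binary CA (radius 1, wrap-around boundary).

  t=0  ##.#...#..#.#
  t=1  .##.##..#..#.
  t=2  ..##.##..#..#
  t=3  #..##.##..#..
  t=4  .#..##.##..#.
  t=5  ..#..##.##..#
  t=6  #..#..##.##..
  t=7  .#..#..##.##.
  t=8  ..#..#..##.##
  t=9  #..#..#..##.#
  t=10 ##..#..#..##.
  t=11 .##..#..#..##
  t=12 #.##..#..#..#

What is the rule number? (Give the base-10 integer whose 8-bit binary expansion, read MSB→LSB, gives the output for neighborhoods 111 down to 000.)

113

  [7] ### => .  t=0,i=0
  [6] ##. => #  t=0,i=1
  [5] #.# => #  t=0,i=2
  [4] #.. => #  t=0,i=4
  [3] .## => .  t=0,i=12
  [2] .#. => .  t=0,i=3
  [1] ..# => .  t=0,i=6
  [0] ... => #  t=0,i=5
  bits 01110001 = 113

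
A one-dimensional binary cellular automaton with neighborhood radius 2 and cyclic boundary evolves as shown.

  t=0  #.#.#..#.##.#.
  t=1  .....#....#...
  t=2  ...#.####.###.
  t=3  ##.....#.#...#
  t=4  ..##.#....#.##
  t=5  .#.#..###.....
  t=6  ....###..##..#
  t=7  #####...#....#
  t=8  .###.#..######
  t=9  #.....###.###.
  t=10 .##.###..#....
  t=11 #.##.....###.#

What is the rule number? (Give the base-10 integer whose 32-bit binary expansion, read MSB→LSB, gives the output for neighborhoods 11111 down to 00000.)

  #####|#  b31=1 t=7,i=1
  ####.|#  b30=1 t=2,i=7
  ###.#|.  b29=0 t=2,i=8
  ###..|.  b28=0 t=2,i=12
  ##.##|#  b27=1 t=2,i=9
  ##.#.|.  b26=0 t=0,i=11
  ##..#|.  b25=0 t=4,i=0
  ##...|#  b24=1 t=2,i=13
  #.###|.  b23=0 t=2,i=5
  #.##.|.  b22=0 t=0,i=9
  #.#.#|.  b21=0 t=0,i=0
  #.#..|.  b20=0 t=0,i=4
  #..##|#  b19=1 t=4,i=1
  #..#.|.  b18=0 t=0,i=6
  #...#|.  b17=0 t=3,i=11
  #....|#  b16=1 t=1,i=7
  .####|.  b15=0 t=2,i=6
  .###.|.  b14=0 t=2,i=11
  .##.#|#  b13=1 t=0,i=10
  .##..|.  b12=0 t=4,i=13
  .#.##|.  b11=0 t=0,i=8
  .#.#.|.  b10=0 t=0,i=1
  .#..#|#  b9=1 t=0,i=5
  .#...|#  b8=1 t=1,i=6
  ..###|#  b7=1 t=3,i=13
  ..##.|.  b6=0 t=4,i=2
  ..#.#|.  b5=0 t=0,i=7
  ..#..|#  b4=1 t=1,i=5
  ...##|#  b3=1 t=3,i=12
  ...#.|.  b2=0 t=1,i=4
  ....#|#  b1=1 t=1,i=3
  .....|.  b0=0 t=1,i=0
  bits 11001001000010010010001110011010 = 3372819354

3372819354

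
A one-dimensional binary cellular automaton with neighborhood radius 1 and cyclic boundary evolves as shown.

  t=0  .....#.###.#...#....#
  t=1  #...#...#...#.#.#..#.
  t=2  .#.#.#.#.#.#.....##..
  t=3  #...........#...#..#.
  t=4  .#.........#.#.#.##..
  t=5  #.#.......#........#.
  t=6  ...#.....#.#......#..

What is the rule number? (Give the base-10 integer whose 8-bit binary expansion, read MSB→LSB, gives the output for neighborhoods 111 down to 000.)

  nb ###: next=#  (t=0,i=8, bit7=1)
  nb ##.: next=.  (t=0,i=9, bit6=0)
  nb #.#: next=.  (t=0,i=6, bit5=0)
  nb #..: next=#  (t=0,i=0, bit4=1)
  nb .##: next=.  (t=0,i=7, bit3=0)
  nb .#.: next=.  (t=0,i=5, bit2=0)
  nb ..#: next=#  (t=0,i=4, bit1=1)
  nb ...: next=.  (t=0,i=1, bit0=0)
  bits 10010010 = 146

146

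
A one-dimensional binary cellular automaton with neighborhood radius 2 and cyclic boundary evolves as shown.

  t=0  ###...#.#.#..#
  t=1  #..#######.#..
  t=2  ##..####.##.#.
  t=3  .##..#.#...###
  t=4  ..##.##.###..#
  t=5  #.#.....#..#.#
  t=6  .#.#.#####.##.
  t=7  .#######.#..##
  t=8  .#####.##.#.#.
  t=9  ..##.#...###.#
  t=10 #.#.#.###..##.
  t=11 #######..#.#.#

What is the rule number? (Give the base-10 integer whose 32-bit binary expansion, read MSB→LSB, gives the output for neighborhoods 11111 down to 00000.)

  nb #####: next=#  (t=1,i=5, bit31=1)
  nb ####.: next=.  (t=0,i=1, bit30=0)
  nb ###.#: next=#  (t=1,i=9, bit29=1)
  nb ###..: next=.  (t=0,i=2, bit28=0)
  nb ##.##: next=.  (t=2,i=8, bit27=0)
  nb ##.#.: next=#  (t=1,i=10, bit26=1)
  nb ##..#: next=#  (t=2,i=2, bit25=1)
  nb ##...: next=#  (t=0,i=3, bit24=1)
  nb #.###: next=#  (t=4,i=8, bit23=1)
  nb #.##.: next=.  (t=2,i=0, bit22=0)
  nb #.#.#: next=#  (t=0,i=8, bit21=1)
  nb #.#..: next=.  (t=0,i=10, bit20=0)
  nb #..##: next=.  (t=0,i=12, bit19=0)
  nb #..#.: next=.  (t=1,i=13, bit18=0)
  nb #...#: next=#  (t=0,i=4, bit17=1)
  nb #....: next=.  (t=5,i=4, bit16=0)
  nb .####: next=#  (t=0,i=0, bit15=1)
  nb .###.: next=.  (t=3,i=12, bit14=0)
  nb .##.#: next=.  (t=2,i=10, bit13=0)
  nb .##..: next=#  (t=2,i=1, bit12=1)
  nb .#.##: next=#  (t=2,i=13, bit11=1)
  nb .#.#.: next=#  (t=0,i=7, bit10=1)
  nb .#..#: next=#  (t=0,i=11, bit9=1)
  nb .#...: next=#  (t=3,i=8, bit8=1)
  nb ..###: next=.  (t=0,i=13, bit7=0)
  nb ..##.: next=#  (t=4,i=2, bit6=1)
  nb ..#.#: next=#  (t=0,i=6, bit5=1)
  nb ..#..: next=#  (t=1,i=0, bit4=1)
  nb ...##: next=#  (t=3,i=10, bit3=1)
  nb ...#.: next=#  (t=0,i=5, bit2=1)
  nb ....#: next=#  (t=5,i=6, bit1=1)
  nb .....: next=#  (t=5,i=5, bit0=1)
  bits 10100111101000101001111101111111 = 2812452735

2812452735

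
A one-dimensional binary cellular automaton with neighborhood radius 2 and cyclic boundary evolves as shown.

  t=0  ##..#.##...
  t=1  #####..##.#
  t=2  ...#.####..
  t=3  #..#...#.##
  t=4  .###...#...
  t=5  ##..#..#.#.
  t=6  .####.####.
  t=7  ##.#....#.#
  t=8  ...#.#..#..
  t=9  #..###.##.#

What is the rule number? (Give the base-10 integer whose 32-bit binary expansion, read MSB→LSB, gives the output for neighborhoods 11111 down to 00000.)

1128084729

  ##### -> .   bit 31 = 0  t=1,i=1
  ####. -> #   bit 30 = 1  t=1,i=3
  ###.# -> .   bit 29 = 0  t=6,i=4
  ###.. -> .   bit 28 = 0  t=1,i=4
  ##.## -> .   bit 27 = 0  t=1,i=9
  ##.#. -> .   bit 26 = 0  t=7,i=2
  ##..# -> #   bit 25 = 1  t=0,i=2
  ##... -> #   bit 24 = 1  t=0,i=8
  #.### -> .   bit 23 = 0  t=1,i=10
  #.##. -> .   bit 22 = 0  t=0,i=6
  #.#.# -> #   bit 21 = 1  t=5,i=9
  #.#.. -> #   bit 20 = 1  t=7,i=3
  #..## -> #   bit 19 = 1  t=1,i=6
  #..#. -> #   bit 18 = 1  t=0,i=3
  #...# -> .   bit 17 = 0  t=0,i=9
  #.... -> #   bit 16 = 1  t=2,i=10
  .#### -> .   bit 15 = 0  t=1,i=0
  .###. -> .   bit 14 = 0  t=3,i=10
  .##.# -> #   bit 13 = 1  t=1,i=8
  .##.. -> #   bit 12 = 1  t=0,i=1
  .#.## -> .   bit 11 = 0  t=0,i=5
  .#.#. -> #   bit 10 = 1  t=5,i=8
  .#..# -> .   bit 9 = 0  t=5,i=5
  .#... -> .   bit 8 = 0  t=3,i=4
  ..### -> #   bit 7 = 1  t=4,i=1
  ..##. -> #   bit 6 = 1  t=0,i=0
  ..#.# -> #   bit 5 = 1  t=0,i=4
  ..#.. -> #   bit 4 = 1  t=3,i=3
  ...## -> #   bit 3 = 1  t=0,i=10
  ...#. -> .   bit 2 = 0  t=2,i=2
  ....# -> .   bit 1 = 0  t=2,i=1
  ..... -> #   bit 0 = 1  t=2,i=0
  bits 01000011001111010011010011111001 = 1128084729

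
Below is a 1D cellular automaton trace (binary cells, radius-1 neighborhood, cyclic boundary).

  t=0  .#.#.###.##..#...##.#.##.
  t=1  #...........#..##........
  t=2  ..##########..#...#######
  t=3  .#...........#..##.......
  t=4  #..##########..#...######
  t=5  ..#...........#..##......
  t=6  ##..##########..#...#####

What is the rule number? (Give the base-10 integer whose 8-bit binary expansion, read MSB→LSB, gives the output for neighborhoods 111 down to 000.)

  [7] ### => .  t=0,i=6
  [6] ##. => .  t=0,i=7
  [5] #.# => .  t=0,i=2
  [4] #.. => .  t=0,i=11
  [3] .## => .  t=0,i=5
  [2] .#. => .  t=0,i=1
  [1] ..# => #  t=0,i=0
  [0] ... => #  t=0,i=15
  bits 00000011 = 3

3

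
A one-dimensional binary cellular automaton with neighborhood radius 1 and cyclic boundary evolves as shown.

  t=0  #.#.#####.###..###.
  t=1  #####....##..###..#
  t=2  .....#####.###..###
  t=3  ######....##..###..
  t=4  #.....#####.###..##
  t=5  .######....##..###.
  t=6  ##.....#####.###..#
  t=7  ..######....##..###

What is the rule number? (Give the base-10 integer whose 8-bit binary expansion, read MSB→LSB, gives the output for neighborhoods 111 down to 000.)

  ###|.  b7=0 t=0,i=5
  ##.|.  b6=0 t=0,i=8
  #.#|#  b5=1 t=0,i=1
  #..|#  b4=1 t=0,i=13
  .##|#  b3=1 t=0,i=4
  .#.|#  b2=1 t=0,i=0
  ..#|#  b1=1 t=0,i=14
  ...|#  b0=1 t=1,i=6
  bits 00111111 = 63

63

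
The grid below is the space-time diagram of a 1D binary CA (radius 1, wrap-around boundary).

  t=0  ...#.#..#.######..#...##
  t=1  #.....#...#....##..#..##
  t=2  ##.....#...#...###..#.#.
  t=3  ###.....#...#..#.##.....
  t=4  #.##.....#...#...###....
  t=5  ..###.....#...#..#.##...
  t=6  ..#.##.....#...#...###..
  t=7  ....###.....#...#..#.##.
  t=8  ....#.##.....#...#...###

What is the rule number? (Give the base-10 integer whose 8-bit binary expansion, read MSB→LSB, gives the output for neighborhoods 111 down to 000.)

88

  ### -> .   bit 7 = 0  t=0,i=11
  ##. -> #   bit 6 = 1  t=0,i=15
  #.# -> .   bit 5 = 0  t=0,i=4
  #.. -> #   bit 4 = 1  t=0,i=0
  .## -> #   bit 3 = 1  t=0,i=10
  .#. -> .   bit 2 = 0  t=0,i=3
  ..# -> .   bit 1 = 0  t=0,i=2
  ... -> .   bit 0 = 0  t=0,i=1
  bits 01011000 = 88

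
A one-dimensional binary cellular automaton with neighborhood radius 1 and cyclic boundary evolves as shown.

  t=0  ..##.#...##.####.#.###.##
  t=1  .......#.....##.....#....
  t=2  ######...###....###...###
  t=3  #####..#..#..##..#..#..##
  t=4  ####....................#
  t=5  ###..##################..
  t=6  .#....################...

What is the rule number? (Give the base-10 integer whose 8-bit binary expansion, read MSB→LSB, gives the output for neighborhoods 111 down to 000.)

129

  ###|#  b7=1 t=0,i=13
  ##.|.  b6=0 t=0,i=3
  #.#|.  b5=0 t=0,i=4
  #..|.  b4=0 t=0,i=0
  .##|.  b3=0 t=0,i=2
  .#.|.  b2=0 t=0,i=5
  ..#|.  b1=0 t=0,i=1
  ...|#  b0=1 t=0,i=7
  bits 10000001 = 129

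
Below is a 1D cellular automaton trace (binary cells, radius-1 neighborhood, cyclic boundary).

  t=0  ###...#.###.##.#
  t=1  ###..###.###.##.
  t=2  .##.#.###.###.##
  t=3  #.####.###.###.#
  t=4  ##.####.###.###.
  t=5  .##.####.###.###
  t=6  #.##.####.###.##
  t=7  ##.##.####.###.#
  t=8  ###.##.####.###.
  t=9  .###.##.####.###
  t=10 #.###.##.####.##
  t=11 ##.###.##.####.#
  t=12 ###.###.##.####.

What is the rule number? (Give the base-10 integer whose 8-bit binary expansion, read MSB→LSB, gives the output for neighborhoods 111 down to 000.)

230

  ###|#  b7=1 t=0,i=0
  ##.|#  b6=1 t=0,i=2
  #.#|#  b5=1 t=0,i=7
  #..|.  b4=0 t=0,i=3
  .##|.  b3=0 t=0,i=8
  .#.|#  b2=1 t=0,i=6
  ..#|#  b1=1 t=0,i=5
  ...|.  b0=0 t=0,i=4
  bits 11100110 = 230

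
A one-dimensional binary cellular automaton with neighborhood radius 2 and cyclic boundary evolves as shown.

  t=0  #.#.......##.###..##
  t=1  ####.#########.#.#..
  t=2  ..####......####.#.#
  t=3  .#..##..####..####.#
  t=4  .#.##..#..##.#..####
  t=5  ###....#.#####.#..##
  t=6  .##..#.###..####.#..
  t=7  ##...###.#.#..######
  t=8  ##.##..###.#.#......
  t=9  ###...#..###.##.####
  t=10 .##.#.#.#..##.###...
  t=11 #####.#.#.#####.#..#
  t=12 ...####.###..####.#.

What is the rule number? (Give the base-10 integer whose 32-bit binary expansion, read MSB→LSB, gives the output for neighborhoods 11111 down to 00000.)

2092575099

  #####|.  b31=0 t=1,i=7
  ####.|#  b30=1 t=1,i=2
  ###.#|#  b29=1 t=0,i=0
  ###..|#  b28=1 t=0,i=15
  ##.##|#  b27=1 t=0,i=12
  ##.#.|#  b26=1 t=0,i=1
  ##..#|.  b25=0 t=0,i=16
  ##...|.  b24=0 t=2,i=6
  #.###|#  b23=1 t=0,i=13
  #.##.|.  b22=0 t=4,i=3
  #.#.#|#  b21=1 t=1,i=15
  #.#..|#  b20=1 t=0,i=2
  #..##|#  b19=1 t=0,i=17
  #..#.|.  b18=0 t=4,i=6
  #...#|#  b17=1 t=6,i=19
  #....|.  b16=0 t=0,i=4
  .####|.  b15=0 t=1,i=1
  .###.|.  b14=0 t=0,i=14
  .##.#|#  b13=1 t=0,i=11
  .##..|.  b12=0 t=3,i=5
  .#.##|#  b11=1 t=4,i=2
  .#.#.|.  b10=0 t=1,i=16
  .#..#|.  b9=0 t=1,i=18
  .#...|#  b8=1 t=0,i=3
  ..###|.  b7=0 t=0,i=18
  ..##.|#  b6=1 t=0,i=10
  ..#.#|#  b5=1 t=5,i=7
  ..#..|#  b4=1 t=4,i=7
  ...##|#  b3=1 t=0,i=9
  ...#.|.  b2=0 t=5,i=6
  ....#|#  b1=1 t=0,i=8
  .....|#  b0=1 t=0,i=5
  bits 01111100101110100010100101111011 = 2092575099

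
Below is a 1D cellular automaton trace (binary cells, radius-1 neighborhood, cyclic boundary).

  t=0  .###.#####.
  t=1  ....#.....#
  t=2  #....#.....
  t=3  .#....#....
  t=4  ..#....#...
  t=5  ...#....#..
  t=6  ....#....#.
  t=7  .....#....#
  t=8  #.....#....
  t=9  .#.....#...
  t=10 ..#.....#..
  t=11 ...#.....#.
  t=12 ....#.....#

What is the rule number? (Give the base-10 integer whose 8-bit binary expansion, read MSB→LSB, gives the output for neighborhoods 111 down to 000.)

  ###|.  b7=0 t=0,i=2
  ##.|.  b6=0 t=0,i=3
  #.#|#  b5=1 t=0,i=4
  #..|#  b4=1 t=0,i=10
  .##|.  b3=0 t=0,i=1
  .#.|.  b2=0 t=1,i=4
  ..#|.  b1=0 t=0,i=0
  ...|.  b0=0 t=1,i=1
  bits 00110000 = 48

48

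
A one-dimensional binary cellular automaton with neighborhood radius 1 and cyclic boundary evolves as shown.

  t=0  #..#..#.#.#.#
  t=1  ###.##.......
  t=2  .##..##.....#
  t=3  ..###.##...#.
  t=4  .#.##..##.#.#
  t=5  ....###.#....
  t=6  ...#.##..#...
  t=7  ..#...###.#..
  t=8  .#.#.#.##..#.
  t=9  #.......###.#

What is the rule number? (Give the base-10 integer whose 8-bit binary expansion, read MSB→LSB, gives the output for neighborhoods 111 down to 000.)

  [7] ### => #  t=1,i=1
  [6] ##. => #  t=0,i=0
  [5] #.# => .  t=0,i=7
  [4] #.. => #  t=0,i=1
  [3] .## => .  t=0,i=12
  [2] .#. => .  t=0,i=3
  [1] ..# => #  t=0,i=2
  [0] ... => .  t=1,i=7
  bits 11010010 = 210

210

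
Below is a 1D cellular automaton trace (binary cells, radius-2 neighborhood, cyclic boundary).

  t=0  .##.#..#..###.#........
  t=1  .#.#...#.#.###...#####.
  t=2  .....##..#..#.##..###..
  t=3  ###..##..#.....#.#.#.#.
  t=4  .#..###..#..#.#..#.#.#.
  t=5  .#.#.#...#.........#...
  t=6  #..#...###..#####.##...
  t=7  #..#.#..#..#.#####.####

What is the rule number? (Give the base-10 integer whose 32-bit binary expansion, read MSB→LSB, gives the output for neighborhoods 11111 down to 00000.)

3979006037

  #####|#  b31=1 t=1,i=19
  ####.|#  b30=1 t=1,i=20
  ###.#|#  b29=1 t=0,i=12
  ###..|.  b28=0 t=1,i=13
  ##.##|#  b27=1 t=6,i=17
  ##.#.|#  b26=1 t=0,i=3
  ##..#|.  b25=0 t=1,i=22
  ##...|#  b24=1 t=1,i=14
  #.###|.  b23=0 t=1,i=11
  #.##.|.  b22=0 t=2,i=14
  #.#.#|#  b21=1 t=1,i=9
  #.#..|.  b20=0 t=0,i=4
  #..##|#  b19=1 t=0,i=9
  #..#.|.  b18=0 t=0,i=6
  #...#|#  b17=1 t=1,i=5
  #....|.  b16=0 t=0,i=16
  .####|#  b15=1 t=1,i=18
  .###.|#  b14=1 t=0,i=11
  .##.#|.  b13=0 t=0,i=2
  .##..|#  b12=1 t=2,i=6
  .#.##|.  b11=0 t=1,i=10
  .#.#.|.  b10=0 t=1,i=2
  .#..#|.  b9=0 t=0,i=5
  .#...|.  b8=0 t=0,i=15
  ..###|.  b7=0 t=0,i=10
  ..##.|#  b6=1 t=0,i=1
  ..#.#|.  b5=0 t=1,i=1
  ..#..|#  b4=1 t=0,i=7
  ...##|.  b3=0 t=0,i=0
  ...#.|#  b2=1 t=1,i=6
  ....#|.  b1=0 t=0,i=22
  .....|#  b0=1 t=0,i=17
  bits 11101101001010101101000001010101 = 3979006037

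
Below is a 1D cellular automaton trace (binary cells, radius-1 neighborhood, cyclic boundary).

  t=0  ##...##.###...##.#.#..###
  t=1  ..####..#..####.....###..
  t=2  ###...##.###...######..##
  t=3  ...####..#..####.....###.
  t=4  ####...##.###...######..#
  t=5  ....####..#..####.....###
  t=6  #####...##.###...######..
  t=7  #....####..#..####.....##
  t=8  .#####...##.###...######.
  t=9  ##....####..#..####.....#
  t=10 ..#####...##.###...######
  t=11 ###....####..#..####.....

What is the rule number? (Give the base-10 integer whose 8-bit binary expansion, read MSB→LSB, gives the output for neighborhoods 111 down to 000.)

  [7] ### => .  t=0,i=0
  [6] ##. => .  t=0,i=1
  [5] #.# => .  t=0,i=7
  [4] #.. => #  t=0,i=2
  [3] .## => #  t=0,i=5
  [2] .#. => .  t=0,i=17
  [1] ..# => #  t=0,i=4
  [0] ... => #  t=0,i=3
  bits 00011011 = 27

27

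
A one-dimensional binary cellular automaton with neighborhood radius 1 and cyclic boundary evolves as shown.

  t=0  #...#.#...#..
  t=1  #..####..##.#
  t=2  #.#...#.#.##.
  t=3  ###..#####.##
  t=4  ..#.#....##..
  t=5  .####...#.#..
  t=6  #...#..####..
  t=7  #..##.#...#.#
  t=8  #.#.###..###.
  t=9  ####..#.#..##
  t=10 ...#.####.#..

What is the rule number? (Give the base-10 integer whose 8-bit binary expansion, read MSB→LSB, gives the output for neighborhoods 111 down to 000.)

102

  ### -> .   bit 7 = 0  t=1,i=4
  ##. -> #   bit 6 = 1  t=1,i=0
  #.# -> #   bit 5 = 1  t=0,i=5
  #.. -> .   bit 4 = 0  t=0,i=1
  .## -> .   bit 3 = 0  t=1,i=3
  .#. -> #   bit 2 = 1  t=0,i=0
  ..# -> #   bit 1 = 1  t=0,i=3
  ... -> .   bit 0 = 0  t=0,i=2
  bits 01100110 = 102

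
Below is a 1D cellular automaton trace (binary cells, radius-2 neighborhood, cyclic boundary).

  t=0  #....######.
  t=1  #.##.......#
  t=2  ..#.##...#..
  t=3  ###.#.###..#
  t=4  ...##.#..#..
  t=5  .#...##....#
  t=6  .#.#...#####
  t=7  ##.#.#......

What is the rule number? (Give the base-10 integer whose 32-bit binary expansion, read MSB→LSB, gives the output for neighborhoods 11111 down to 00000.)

133365798

  #####|.  b31=0 t=0,i=7
  ####.|.  b30=0 t=0,i=9
  ###.#|.  b29=0 t=0,i=10
  ###..|.  b28=0 t=3,i=8
  ##.##|.  b27=0 t=1,i=1
  ##.#.|#  b26=1 t=0,i=11
  ##..#|#  b25=1 t=3,i=9
  ##...|#  b24=1 t=1,i=4
  #.###|#  b23=1 t=3,i=6
  #.##.|#  b22=1 t=1,i=2
  #.#.#|#  b21=1 t=3,i=4
  #.#..|#  b20=1 t=0,i=0
  #..##|.  b19=0 t=3,i=10
  #..#.|.  b18=0 t=4,i=8
  #...#|#  b17=1 t=2,i=7
  #....|#  b16=1 t=0,i=2
  .####|.  b15=0 t=0,i=6
  .###.|.  b14=0 t=3,i=7
  .##.#|.  b13=0 t=1,i=0
  .##..|.  b12=0 t=1,i=3
  .#.##|.  b11=0 t=2,i=3
  .#.#.|.  b10=0 t=5,i=0
  .#..#|.  b9=0 t=4,i=7
  .#...|.  b8=0 t=0,i=1
  ..###|.  b7=0 t=0,i=5
  ..##.|.  b6=0 t=1,i=11
  ..#.#|#  b5=1 t=2,i=2
  ..#..|.  b4=0 t=2,i=9
  ...##|.  b3=0 t=0,i=4
  ...#.|#  b2=1 t=2,i=1
  ....#|#  b1=1 t=0,i=3
  .....|.  b0=0 t=1,i=6
  bits 00000111111100110000000000100110 = 133365798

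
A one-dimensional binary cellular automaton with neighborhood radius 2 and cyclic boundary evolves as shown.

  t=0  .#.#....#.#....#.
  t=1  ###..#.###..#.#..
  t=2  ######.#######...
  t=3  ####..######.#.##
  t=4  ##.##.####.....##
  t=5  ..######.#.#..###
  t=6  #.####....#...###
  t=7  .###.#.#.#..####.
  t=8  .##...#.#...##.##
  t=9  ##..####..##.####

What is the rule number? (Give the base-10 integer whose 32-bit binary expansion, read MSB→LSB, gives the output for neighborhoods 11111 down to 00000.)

2596791468

  ##### -> #   bit 31 = 1  t=2,i=2
  ####. -> .   bit 30 = 0  t=2,i=4
  ###.# -> .   bit 29 = 0  t=2,i=5
  ###.. -> #   bit 28 = 1  t=1,i=2
  ##.## -> #   bit 27 = 1  t=2,i=6
  ##.#. -> .   bit 26 = 0  t=3,i=12
  ##..# -> #   bit 25 = 1  t=1,i=3
  ##... -> .   bit 24 = 0  t=2,i=14
  #.### -> #   bit 23 = 1  t=1,i=7
  #.##. -> #   bit 22 = 1  t=4,i=3
  #.#.# -> .   bit 21 = 0  t=3,i=13
  #.#.. -> .   bit 20 = 0  t=0,i=3
  #..## -> .   bit 19 = 0  t=1,i=16
  #..#. -> #   bit 18 = 1  t=0,i=0
  #...# -> #   bit 17 = 1  t=2,i=15
  #.... -> #   bit 16 = 1  t=0,i=5
  .#### -> #   bit 15 = 1  t=2,i=1
  .###. -> #   bit 14 = 1  t=1,i=1
  .##.# -> #   bit 13 = 1  t=4,i=4
  .##.. -> .   bit 12 = 0  t=8,i=2
  .#.## -> .   bit 11 = 0  t=1,i=6
  .#.#. -> #   bit 10 = 1  t=0,i=2
  .#..# -> .   bit 9 = 0  t=0,i=16
  .#... -> .   bit 8 = 0  t=0,i=4
  ..### -> #   bit 7 = 1  t=1,i=0
  ..##. -> .   bit 6 = 0  t=8,i=12
  ..#.# -> #   bit 5 = 1  t=0,i=1
  ..#.. -> .   bit 4 = 0  t=0,i=15
  ...## -> #   bit 3 = 1  t=2,i=16
  ...#. -> #   bit 2 = 1  t=0,i=7
  ....# -> .   bit 1 = 0  t=0,i=6
  ..... -> .   bit 0 = 0  t=4,i=12
  bits 10011010110001111110010010101100 = 2596791468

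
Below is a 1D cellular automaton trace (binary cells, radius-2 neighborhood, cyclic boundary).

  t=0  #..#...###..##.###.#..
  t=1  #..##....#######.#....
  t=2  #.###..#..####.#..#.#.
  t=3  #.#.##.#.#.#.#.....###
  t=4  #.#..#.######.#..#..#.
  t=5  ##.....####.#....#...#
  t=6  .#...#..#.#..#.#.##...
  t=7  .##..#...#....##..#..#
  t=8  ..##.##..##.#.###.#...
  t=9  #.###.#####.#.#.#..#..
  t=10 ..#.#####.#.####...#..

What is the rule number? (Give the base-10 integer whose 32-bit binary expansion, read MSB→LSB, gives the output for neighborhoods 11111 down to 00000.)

3131618642

  [31] ##### => #  t=1,i=11
  [30] ####. => .  t=1,i=14
  [29] ###.# => #  t=0,i=17
  [28] ###.. => #  t=0,i=9
  [27] ##.## => #  t=0,i=14
  [26] ##.#. => .  t=0,i=18
  [25] ##..# => #  t=0,i=10
  [24] ##... => .  t=1,i=5
  [23] #.### => #  t=0,i=15
  [22] #.##. => .  t=3,i=4
  [21] #.#.# => #  t=2,i=0
  [20] #.#.. => .  t=0,i=19
  [19] #..## => #  t=0,i=11
  [18] #..#. => .  t=0,i=2
  [17] #...# => .  t=0,i=5
  [16] #.... => .  t=1,i=6
  [15] .#### => #  t=1,i=10
  [14] .###. => .  t=0,i=8
  [13] .##.# => #  t=0,i=13
  [12] .##.. => #  t=1,i=4
  [11] .#.## => .  t=2,i=1
  [10] .#.#. => #  t=2,i=19
  [9] .#..# => .  t=0,i=1
  [8] .#... => #  t=0,i=4
  [7] ..### => .  t=0,i=7
  [6] ..##. => #  t=0,i=12
  [5] ..#.# => .  t=2,i=18
  [4] ..#.. => #  t=0,i=0
  [3] ...## => .  t=0,i=6
  [2] ...#. => .  t=1,i=21
  [1] ....# => #  t=1,i=7
  [0] ..... => .  t=3,i=16
  bits 10111010101010001011010101010010 = 3131618642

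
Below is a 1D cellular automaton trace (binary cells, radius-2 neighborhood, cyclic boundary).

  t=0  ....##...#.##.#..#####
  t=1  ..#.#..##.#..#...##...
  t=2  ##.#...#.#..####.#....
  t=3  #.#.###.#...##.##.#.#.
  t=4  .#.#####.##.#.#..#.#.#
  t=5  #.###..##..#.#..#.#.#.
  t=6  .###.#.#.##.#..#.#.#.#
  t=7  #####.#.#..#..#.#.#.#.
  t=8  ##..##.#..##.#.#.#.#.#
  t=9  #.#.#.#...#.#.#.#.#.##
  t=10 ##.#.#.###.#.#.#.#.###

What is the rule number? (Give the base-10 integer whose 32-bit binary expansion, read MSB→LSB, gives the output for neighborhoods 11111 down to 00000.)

  ##### -> .   bit 31 = 0  t=0,i=19
  ####. -> .   bit 30 = 0  t=0,i=20
  ###.# -> #   bit 29 = 1  t=2,i=15
  ###.. -> .   bit 28 = 0  t=0,i=21
  ##.## -> #   bit 27 = 1  t=3,i=14
  ##.#. -> #   bit 26 = 1  t=0,i=13
  ##..# -> #   bit 25 = 1  t=5,i=5
  ##... -> .   bit 24 = 0  t=0,i=0
  #.### -> #   bit 23 = 1  t=3,i=4
  #.##. -> .   bit 22 = 0  t=0,i=11
  #.#.# -> .   bit 21 = 0  t=3,i=0
  #.#.. -> .   bit 20 = 0  t=0,i=14
  #..## -> .   bit 19 = 0  t=0,i=16
  #..#. -> #   bit 18 = 1  t=1,i=12
  #...# -> #   bit 17 = 1  t=0,i=7
  #.... -> .   bit 16 = 0  t=0,i=1
  .#### -> #   bit 15 = 1  t=0,i=18
  .###. -> #   bit 14 = 1  t=3,i=5
  .##.# -> .   bit 13 = 0  t=0,i=12
  .##.. -> .   bit 12 = 0  t=0,i=5
  .#.## -> #   bit 11 = 1  t=0,i=10
  .#.#. -> #   bit 10 = 1  t=1,i=3
  .#..# -> .   bit 9 = 0  t=0,i=15
  .#... -> #   bit 8 = 1  t=1,i=14
  ..### -> #   bit 7 = 1  t=0,i=17
  ..##. -> #   bit 6 = 1  t=0,i=4
  ..#.# -> .   bit 5 = 0  t=0,i=9
  ..#.. -> #   bit 4 = 1  t=1,i=13
  ...## -> .   bit 3 = 0  t=0,i=3
  ...#. -> #   bit 2 = 1  t=0,i=8
  ....# -> #   bit 1 = 1  t=0,i=2
  ..... -> .   bit 0 = 0  t=1,i=21
  bits 00101110100001101100110111010110 = 780586454

780586454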